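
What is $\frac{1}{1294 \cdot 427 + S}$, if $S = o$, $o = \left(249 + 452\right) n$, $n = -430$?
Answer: $\frac{1}{251108} \approx 3.9823 \cdot 10^{-6}$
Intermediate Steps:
$o = -301430$ ($o = \left(249 + 452\right) \left(-430\right) = 701 \left(-430\right) = -301430$)
$S = -301430$
$\frac{1}{1294 \cdot 427 + S} = \frac{1}{1294 \cdot 427 - 301430} = \frac{1}{552538 - 301430} = \frac{1}{251108}$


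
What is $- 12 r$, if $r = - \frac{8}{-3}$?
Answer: $-32$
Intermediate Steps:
$r = \frac{8}{3}$ ($r = \left(-8\right) \left(- \frac{1}{3}\right) = \frac{8}{3} \approx 2.6667$)
$- 12 r = \left(-12\right) \frac{8}{3} = -32$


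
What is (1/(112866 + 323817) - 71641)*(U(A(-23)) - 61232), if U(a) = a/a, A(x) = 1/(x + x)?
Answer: 1915575512893262/436683 ≈ 4.3867e+9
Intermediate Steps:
A(x) = 1/(2*x)
U(a) = 1
(1/(112866 + 323817) - 71641)*(U(A(-23)) - 61232) = (1/(112866 + 323817) - 71641)*(1 - 61232) = (1/436683 - 71641)*(-61231) = -31284406802/436683*(-61231) = 1915575512893262/436683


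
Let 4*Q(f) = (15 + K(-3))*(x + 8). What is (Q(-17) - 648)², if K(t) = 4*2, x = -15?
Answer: 7579009/16 ≈ 4.7369e+5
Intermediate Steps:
K(t) = 8
Q(f) = -161/4 (Q(f) = ((15 + 8)*(-15 + 8))/4 = (23*(-7))/4 = (¼)*(-161) = -161/4)
(Q(-17) - 648)² = (-161/4 - 648)² = (-2753/4)² = 7579009/16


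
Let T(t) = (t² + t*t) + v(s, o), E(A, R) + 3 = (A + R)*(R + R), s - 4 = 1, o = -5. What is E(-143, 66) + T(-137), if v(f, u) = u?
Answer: 27366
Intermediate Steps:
s = 5 (s = 4 + 1 = 5)
E(A, R) = -3 + 2*R*(A + R) (E(A, R) = -3 + (A + R)*(R + R) = -3 + (A + R)*(2*R) = -3 + 2*R*(A + R))
T(t) = -5 + 2*t² (T(t) = (t² + t*t) - 5 = (t² + t²) - 5 = 2*t² - 5 = -5 + 2*t²)
E(-143, 66) + T(-137) = (-3 + 2*66² + 2*(-143)*66) + (-5 + 2*(-137)²) = (-3 + 2*4356 - 18876) + (-5 + 2*18769) = (-3 + 8712 - 18876) + (-5 + 37538) = -10167 + 37533 = 27366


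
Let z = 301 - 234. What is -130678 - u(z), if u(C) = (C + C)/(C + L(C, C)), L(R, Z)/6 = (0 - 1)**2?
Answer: -9539628/73 ≈ -1.3068e+5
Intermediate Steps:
z = 67
L(R, Z) = 6 (L(R, Z) = 6*(0 - 1)**2 = 6*(-1)**2 = 6*1 = 6)
u(C) = 2*C/(6 + C) (u(C) = (C + C)/(C + 6) = (2*C)/(6 + C) = 2*C/(6 + C))
-130678 - u(z) = -130678 - 2*67/(6 + 67) = -130678 - 2*67/73 = -130678 - 1*134/73 = -130678 - 134/73 = -9539628/73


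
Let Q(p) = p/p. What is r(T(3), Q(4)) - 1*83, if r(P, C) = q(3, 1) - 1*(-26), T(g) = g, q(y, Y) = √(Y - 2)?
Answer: -57 + I ≈ -57.0 + 1.0*I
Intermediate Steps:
Q(p) = 1
q(y, Y) = √(-2 + Y)
r(P, C) = 26 + I (r(P, C) = √(-2 + 1) - 1*(-26) = √(-1) + 26 = I + 26 = 26 + I)
r(T(3), Q(4)) - 1*83 = (26 + I) - 1*83 = (26 + I) - 83 = -57 + I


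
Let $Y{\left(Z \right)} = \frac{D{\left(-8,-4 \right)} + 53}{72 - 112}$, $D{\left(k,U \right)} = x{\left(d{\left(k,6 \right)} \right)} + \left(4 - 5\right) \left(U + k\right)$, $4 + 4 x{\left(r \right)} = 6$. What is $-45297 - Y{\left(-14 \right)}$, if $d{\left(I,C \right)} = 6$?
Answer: $- \frac{3623629}{80} \approx -45295.0$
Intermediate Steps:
$x{\left(r \right)} = \frac{1}{2}$ ($x{\left(r \right)} = -1 + \frac{1}{4} \cdot 6 = -1 + \frac{3}{2} = \frac{1}{2}$)
$D{\left(k,U \right)} = \frac{1}{2} - U - k$ ($D{\left(k,U \right)} = \frac{1}{2} + \left(4 - 5\right) \left(U + k\right) = \frac{1}{2} - \left(U + k\right) = \frac{1}{2} - U - k$)
$Y{\left(Z \right)} = - \frac{131}{80}$ ($Y{\left(Z \right)} = \frac{\left(\frac{1}{2} - -4 - -8\right) + 53}{72 - 112} = \frac{\left(\frac{1}{2} + 4 + 8\right) + 53}{-40} = \left(\frac{25}{2} + 53\right) \left(- \frac{1}{40}\right) = \frac{131}{2} \left(- \frac{1}{40}\right) = - \frac{131}{80}$)
$-45297 - Y{\left(-14 \right)} = -45297 - - \frac{131}{80} = -45297 + \frac{131}{80} = - \frac{3623629}{80}$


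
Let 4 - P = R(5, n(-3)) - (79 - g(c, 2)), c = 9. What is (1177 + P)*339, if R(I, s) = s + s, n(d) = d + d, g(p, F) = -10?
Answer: 434598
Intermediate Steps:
n(d) = 2*d
R(I, s) = 2*s
P = 105 (P = 4 - (2*(2*(-3)) - (79 - 1*(-10))) = 4 - (2*(-6) - (79 + 10)) = 4 - (-12 - 1*89) = 4 - (-12 - 89) = 4 - 1*(-101) = 4 + 101 = 105)
(1177 + P)*339 = (1177 + 105)*339 = 1282*339 = 434598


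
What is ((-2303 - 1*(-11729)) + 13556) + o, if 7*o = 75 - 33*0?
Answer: 160949/7 ≈ 22993.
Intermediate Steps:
o = 75/7 (o = (75 - 33*0)/7 = (75 + 0)/7 = (1/7)*75 = 75/7 ≈ 10.714)
((-2303 - 1*(-11729)) + 13556) + o = ((-2303 - 1*(-11729)) + 13556) + 75/7 = ((-2303 + 11729) + 13556) + 75/7 = (9426 + 13556) + 75/7 = 22982 + 75/7 = 160949/7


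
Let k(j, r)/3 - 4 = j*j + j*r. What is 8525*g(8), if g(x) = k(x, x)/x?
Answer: 843975/2 ≈ 4.2199e+5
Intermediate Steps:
k(j, r) = 12 + 3*j² + 3*j*r (k(j, r) = 12 + 3*(j*j + j*r) = 12 + 3*(j² + j*r) = 12 + (3*j² + 3*j*r) = 12 + 3*j² + 3*j*r)
g(x) = (12 + 6*x²)/x (g(x) = (12 + 3*x² + 3*x*x)/x = (12 + 3*x² + 3*x²)/x = (12 + 6*x²)/x)
8525*g(8) = 8525*(6*8 + 12/8) = 8525*(48 + 12*(⅛)) = 8525*(48 + 3/2) = 8525*(99/2) = 843975/2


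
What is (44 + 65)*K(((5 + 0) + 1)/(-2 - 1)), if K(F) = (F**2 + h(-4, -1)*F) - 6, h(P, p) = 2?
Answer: -654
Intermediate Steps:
K(F) = -6 + F**2 + 2*F (K(F) = (F**2 + 2*F) - 6 = -6 + F**2 + 2*F)
(44 + 65)*K(((5 + 0) + 1)/(-2 - 1)) = (44 + 65)*(-6 + (((5 + 0) + 1)/(-2 - 1))**2 + 2*(((5 + 0) + 1)/(-2 - 1))) = 109*(-6 + ((5 + 1)/(-3))**2 + 2*((5 + 1)/(-3))) = 109*(-6 + (6*(-1/3))**2 + 2*(6*(-1/3))) = 109*(-6 + (-2)**2 + 2*(-2)) = 109*(-6 + 4 - 4) = 109*(-6) = -654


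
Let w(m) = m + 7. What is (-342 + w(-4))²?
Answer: 114921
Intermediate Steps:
w(m) = 7 + m
(-342 + w(-4))² = (-342 + (7 - 4))² = (-342 + 3)² = (-339)² = 114921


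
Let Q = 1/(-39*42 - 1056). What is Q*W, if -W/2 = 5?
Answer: 5/1347 ≈ 0.0037120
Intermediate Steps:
W = -10 (W = -2*5 = -10)
Q = -1/2694 (Q = 1/(-1638 - 1056) = 1/(-2694) = -1/2694 ≈ -0.00037120)
Q*W = -1/2694*(-10) = 5/1347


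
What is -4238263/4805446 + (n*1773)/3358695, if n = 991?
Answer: -1930552496869/5380009150990 ≈ -0.35884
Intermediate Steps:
-4238263/4805446 + (n*1773)/3358695 = -4238263/4805446 + (991*1773)/3358695 = -4238263*1/4805446 + 1757043*(1/3358695) = -4238263/4805446 + 585681/1119565 = -1930552496869/5380009150990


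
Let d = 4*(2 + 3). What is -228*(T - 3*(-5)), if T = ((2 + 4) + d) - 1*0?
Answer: -9348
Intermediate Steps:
d = 20 (d = 4*5 = 20)
T = 26 (T = ((2 + 4) + 20) - 1*0 = (6 + 20) + 0 = 26 + 0 = 26)
-228*(T - 3*(-5)) = -228*(26 - 3*(-5)) = -228*(26 + 15) = -228*41 = -9348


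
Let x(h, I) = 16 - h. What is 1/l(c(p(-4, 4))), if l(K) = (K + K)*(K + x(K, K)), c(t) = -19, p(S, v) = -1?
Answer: -1/608 ≈ -0.0016447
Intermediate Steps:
l(K) = 32*K (l(K) = (K + K)*(K + (16 - K)) = (2*K)*16 = 32*K)
1/l(c(p(-4, 4))) = 1/(32*(-19)) = 1/(-608) = -1/608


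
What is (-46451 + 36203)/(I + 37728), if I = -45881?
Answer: 10248/8153 ≈ 1.2570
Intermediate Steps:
(-46451 + 36203)/(I + 37728) = (-46451 + 36203)/(-45881 + 37728) = -10248/(-8153) = -10248*(-1/8153) = 10248/8153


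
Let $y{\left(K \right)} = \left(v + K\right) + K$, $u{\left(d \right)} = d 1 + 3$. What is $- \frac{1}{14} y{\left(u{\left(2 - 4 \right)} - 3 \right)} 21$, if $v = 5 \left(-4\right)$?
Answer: $36$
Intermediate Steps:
$v = -20$
$u{\left(d \right)} = 3 + d$ ($u{\left(d \right)} = d + 3 = 3 + d$)
$y{\left(K \right)} = -20 + 2 K$ ($y{\left(K \right)} = \left(-20 + K\right) + K = -20 + 2 K$)
$- \frac{1}{14} y{\left(u{\left(2 - 4 \right)} - 3 \right)} 21 = - \frac{1}{14} \left(-20 + 2 \left(\left(3 + \left(2 - 4\right)\right) - 3\right)\right) 21 = \left(-1\right) \frac{1}{14} \left(-20 + 2 \left(\left(3 + \left(2 - 4\right)\right) - 3\right)\right) 21 = - \frac{-20 + 2 \left(\left(3 - 2\right) - 3\right)}{14} \cdot 21 = - \frac{-20 + 2 \left(1 - 3\right)}{14} \cdot 21 = - \frac{-20 + 2 \left(-2\right)}{14} \cdot 21 = - \frac{-20 - 4}{14} \cdot 21 = \left(- \frac{1}{14}\right) \left(-24\right) 21 = \frac{12}{7} \cdot 21 = 36$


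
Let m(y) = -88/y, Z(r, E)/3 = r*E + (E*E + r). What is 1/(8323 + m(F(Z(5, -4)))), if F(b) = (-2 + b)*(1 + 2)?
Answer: 3/24881 ≈ 0.00012057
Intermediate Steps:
Z(r, E) = 3*r + 3*E² + 3*E*r (Z(r, E) = 3*(r*E + (E*E + r)) = 3*(E*r + (E² + r)) = 3*(E*r + (r + E²)) = 3*(r + E² + E*r) = 3*r + 3*E² + 3*E*r)
F(b) = -6 + 3*b (F(b) = (-2 + b)*3 = -6 + 3*b)
1/(8323 + m(F(Z(5, -4)))) = 1/(8323 - 88/(-6 + 3*(3*5 + 3*(-4)² + 3*(-4)*5))) = 1/(8323 - 88/(-6 + 3*(15 + 3*16 - 60))) = 1/(8323 - 88/(-6 + 3*(15 + 48 - 60))) = 1/(8323 - 88/(-6 + 3*3)) = 1/(8323 - 88/(-6 + 9)) = 1/(8323 - 88/3) = 1/(24881/3) = 3/24881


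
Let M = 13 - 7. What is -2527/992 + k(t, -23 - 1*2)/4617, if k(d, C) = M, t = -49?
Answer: -3887069/1526688 ≈ -2.5461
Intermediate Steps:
M = 6
k(d, C) = 6
-2527/992 + k(t, -23 - 1*2)/4617 = -2527/992 + 6/4617 = -2527*1/992 + 6*(1/4617) = -2527/992 + 2/1539 = -3887069/1526688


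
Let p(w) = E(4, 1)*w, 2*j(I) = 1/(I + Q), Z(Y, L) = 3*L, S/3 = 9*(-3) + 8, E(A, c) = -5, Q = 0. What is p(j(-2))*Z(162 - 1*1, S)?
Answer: -855/4 ≈ -213.75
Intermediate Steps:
S = -57 (S = 3*(9*(-3) + 8) = 3*(-27 + 8) = 3*(-19) = -57)
j(I) = 1/(2*I) (j(I) = 1/(2*(I + 0)) = 1/(2*I))
p(w) = -5*w
p(j(-2))*Z(162 - 1*1, S) = (-5/(2*(-2)))*(3*(-57)) = -5*(-1)/(2*2)*(-171) = -5*(-¼)*(-171) = (5/4)*(-171) = -855/4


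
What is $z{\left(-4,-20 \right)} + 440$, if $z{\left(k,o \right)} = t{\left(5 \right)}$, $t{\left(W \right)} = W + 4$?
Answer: $449$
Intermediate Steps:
$t{\left(W \right)} = 4 + W$
$z{\left(k,o \right)} = 9$ ($z{\left(k,o \right)} = 4 + 5 = 9$)
$z{\left(-4,-20 \right)} + 440 = 9 + 440 = 449$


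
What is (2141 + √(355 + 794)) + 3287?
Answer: 5428 + √1149 ≈ 5461.9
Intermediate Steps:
(2141 + √(355 + 794)) + 3287 = (2141 + √1149) + 3287 = 5428 + √1149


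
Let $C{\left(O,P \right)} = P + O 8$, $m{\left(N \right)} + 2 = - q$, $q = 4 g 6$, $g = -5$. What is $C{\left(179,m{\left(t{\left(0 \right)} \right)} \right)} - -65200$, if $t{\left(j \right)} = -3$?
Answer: $66750$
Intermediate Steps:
$q = -120$ ($q = 4 \left(-5\right) 6 = \left(-20\right) 6 = -120$)
$m{\left(N \right)} = 118$ ($m{\left(N \right)} = -2 - -120 = -2 + 120 = 118$)
$C{\left(O,P \right)} = P + 8 O$
$C{\left(179,m{\left(t{\left(0 \right)} \right)} \right)} - -65200 = \left(118 + 8 \cdot 179\right) - -65200 = \left(118 + 1432\right) + 65200 = 1550 + 65200 = 66750$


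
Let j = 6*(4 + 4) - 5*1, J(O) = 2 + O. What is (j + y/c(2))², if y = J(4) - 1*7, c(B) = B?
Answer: 7225/4 ≈ 1806.3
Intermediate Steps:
y = -1 (y = (2 + 4) - 1*7 = 6 - 7 = -1)
j = 43 (j = 6*8 - 5 = 48 - 5 = 43)
(j + y/c(2))² = (43 - 1/2)² = (43 - 1*½)² = (43 - ½)² = (85/2)² = 7225/4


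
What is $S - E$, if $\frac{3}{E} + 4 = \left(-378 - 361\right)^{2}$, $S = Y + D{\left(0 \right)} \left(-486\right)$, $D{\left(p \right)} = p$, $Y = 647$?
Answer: $\frac{117779232}{182039} \approx 647.0$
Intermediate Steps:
$S = 647$ ($S = 647 + 0 \left(-486\right) = 647 + 0 = 647$)
$E = \frac{1}{182039}$ ($E = \frac{3}{-4 + \left(-378 - 361\right)^{2}} = \frac{3}{-4 + \left(-739\right)^{2}} = \frac{3}{-4 + 546121} = \frac{3}{546117} = 3 \cdot \frac{1}{546117} = \frac{1}{182039} \approx 5.4933 \cdot 10^{-6}$)
$S - E = 647 - \frac{1}{182039} = \frac{117779232}{182039}$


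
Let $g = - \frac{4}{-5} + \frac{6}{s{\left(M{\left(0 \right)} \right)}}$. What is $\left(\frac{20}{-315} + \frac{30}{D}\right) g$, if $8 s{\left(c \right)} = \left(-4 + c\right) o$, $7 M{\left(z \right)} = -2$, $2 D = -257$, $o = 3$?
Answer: $\frac{211552}{242865} \approx 0.87107$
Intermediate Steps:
$D = - \frac{257}{2}$ ($D = \frac{1}{2} \left(-257\right) = - \frac{257}{2} \approx -128.5$)
$M{\left(z \right)} = - \frac{2}{7}$ ($M{\left(z \right)} = \frac{1}{7} \left(-2\right) = - \frac{2}{7}$)
$s{\left(c \right)} = - \frac{3}{2} + \frac{3 c}{8}$ ($s{\left(c \right)} = \frac{\left(-4 + c\right) 3}{8} = \frac{-12 + 3 c}{8} = - \frac{3}{2} + \frac{3 c}{8}$)
$g = - \frac{44}{15}$ ($g = - \frac{4}{-5} + \frac{6}{- \frac{3}{2} + \frac{3}{8} \left(- \frac{2}{7}\right)} = \left(-4\right) \left(- \frac{1}{5}\right) + \frac{6}{- \frac{3}{2} - \frac{3}{28}} = \frac{4}{5} + \frac{6}{- \frac{45}{28}} = \frac{4}{5} + 6 \left(- \frac{28}{45}\right) = \frac{4}{5} - \frac{56}{15} = - \frac{44}{15} \approx -2.9333$)
$\left(\frac{20}{-315} + \frac{30}{D}\right) g = \left(\frac{20}{-315} + \frac{30}{- \frac{257}{2}}\right) \left(- \frac{44}{15}\right) = \left(20 \left(- \frac{1}{315}\right) + 30 \left(- \frac{2}{257}\right)\right) \left(- \frac{44}{15}\right) = \left(- \frac{4}{63} - \frac{60}{257}\right) \left(- \frac{44}{15}\right) = \left(- \frac{4808}{16191}\right) \left(- \frac{44}{15}\right) = \frac{211552}{242865}$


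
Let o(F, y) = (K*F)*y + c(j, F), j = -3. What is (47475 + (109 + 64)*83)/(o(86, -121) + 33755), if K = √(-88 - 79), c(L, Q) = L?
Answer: 521755292/4805691279 + 160861151*I*√167/4805691279 ≈ 0.10857 + 0.43257*I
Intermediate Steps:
K = I*√167 (K = √(-167) = I*√167 ≈ 12.923*I)
o(F, y) = -3 + I*F*y*√167 (o(F, y) = ((I*√167)*F)*y - 3 = (I*F*√167)*y - 3 = I*F*y*√167 - 3 = -3 + I*F*y*√167)
(47475 + (109 + 64)*83)/(o(86, -121) + 33755) = (47475 + (109 + 64)*83)/((-3 + I*86*(-121)*√167) + 33755) = (47475 + 173*83)/((-3 - 10406*I*√167) + 33755) = (47475 + 14359)/(33752 - 10406*I*√167) = 61834/(33752 - 10406*I*√167)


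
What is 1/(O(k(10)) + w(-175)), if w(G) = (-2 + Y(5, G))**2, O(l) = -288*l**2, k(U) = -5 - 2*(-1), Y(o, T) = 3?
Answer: -1/2591 ≈ -0.00038595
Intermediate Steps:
k(U) = -3 (k(U) = -5 + 2 = -3)
w(G) = 1 (w(G) = (-2 + 3)**2 = 1**2 = 1)
1/(O(k(10)) + w(-175)) = 1/(-288*(-3)**2 + 1) = 1/(-288*9 + 1) = 1/(-2592 + 1) = 1/(-2591) = -1/2591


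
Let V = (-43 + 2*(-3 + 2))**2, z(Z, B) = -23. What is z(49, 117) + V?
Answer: 2002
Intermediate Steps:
V = 2025 (V = (-43 + 2*(-1))**2 = (-43 - 2)**2 = (-45)**2 = 2025)
z(49, 117) + V = -23 + 2025 = 2002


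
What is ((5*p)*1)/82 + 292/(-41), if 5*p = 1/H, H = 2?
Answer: -1167/164 ≈ -7.1159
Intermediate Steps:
p = 1/10 (p = (1/2)/5 = (1*(1/2))/5 = (1/5)*(1/2) = 1/10 ≈ 0.10000)
((5*p)*1)/82 + 292/(-41) = ((5*(1/10))*1)/82 + 292/(-41) = ((1/2)*1)*(1/82) + 292*(-1/41) = (1/2)*(1/82) - 292/41 = 1/164 - 292/41 = -1167/164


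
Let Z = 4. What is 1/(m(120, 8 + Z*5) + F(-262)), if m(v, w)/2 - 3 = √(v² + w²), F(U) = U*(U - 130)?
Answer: 51355/5274641682 - 2*√949/2637320841 ≈ 9.7129e-6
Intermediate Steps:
F(U) = U*(-130 + U)
m(v, w) = 6 + 2*√(v² + w²)
1/(m(120, 8 + Z*5) + F(-262)) = 1/((6 + 2*√(120² + (8 + 4*5)²)) - 262*(-130 - 262)) = 1/((6 + 2*√(14400 + (8 + 20)²)) - 262*(-392)) = 1/((6 + 2*√(14400 + 28²)) + 102704) = 1/((6 + 2*√(14400 + 784)) + 102704) = 1/((6 + 2*√15184) + 102704) = 1/((6 + 2*(4*√949)) + 102704) = 1/((6 + 8*√949) + 102704) = 1/(102710 + 8*√949)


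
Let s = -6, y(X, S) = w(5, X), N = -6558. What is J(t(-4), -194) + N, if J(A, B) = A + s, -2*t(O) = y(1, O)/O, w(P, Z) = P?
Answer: -52507/8 ≈ -6563.4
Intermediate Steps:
y(X, S) = 5
t(O) = -5/(2*O)
J(A, B) = -6 + A (J(A, B) = A - 6 = -6 + A)
J(t(-4), -194) + N = (-6 - 5/2/(-4)) - 6558 = (-6 - 5/2*(-¼)) - 6558 = (-6 + 5/8) - 6558 = -43/8 - 6558 = -52507/8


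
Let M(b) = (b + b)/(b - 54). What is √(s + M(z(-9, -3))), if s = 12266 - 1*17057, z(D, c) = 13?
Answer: I*√8054737/41 ≈ 69.222*I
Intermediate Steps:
M(b) = 2*b/(-54 + b) (M(b) = (2*b)/(-54 + b) = 2*b/(-54 + b))
s = -4791 (s = 12266 - 17057 = -4791)
√(s + M(z(-9, -3))) = √(-4791 + 2*13/(-54 + 13)) = √(-4791 + 2*13/(-41)) = √(-4791 + 2*13*(-1/41)) = √(-4791 - 26/41) = √(-196457/41) = I*√8054737/41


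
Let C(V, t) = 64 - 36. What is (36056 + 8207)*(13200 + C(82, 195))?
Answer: 585510964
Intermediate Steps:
C(V, t) = 28
(36056 + 8207)*(13200 + C(82, 195)) = (36056 + 8207)*(13200 + 28) = 44263*13228 = 585510964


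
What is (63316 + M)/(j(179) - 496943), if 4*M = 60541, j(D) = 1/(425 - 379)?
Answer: -7217515/45718754 ≈ -0.15787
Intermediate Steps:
j(D) = 1/46
M = 60541/4 (M = (1/4)*60541 = 60541/4 ≈ 15135.)
(63316 + M)/(j(179) - 496943) = (63316 + 60541/4)/(1/46 - 496943) = 313805/(4*(-22859377/46)) = (313805/4)*(-46/22859377) = -7217515/45718754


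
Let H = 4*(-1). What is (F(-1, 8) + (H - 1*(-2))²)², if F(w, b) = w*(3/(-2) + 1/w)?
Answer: 169/4 ≈ 42.250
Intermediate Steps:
F(w, b) = w*(-3/2 + 1/w) (F(w, b) = w*(3*(-½) + 1/w) = w*(-3/2 + 1/w))
H = -4
(F(-1, 8) + (H - 1*(-2))²)² = ((1 - 3/2*(-1)) + (-4 - 1*(-2))²)² = ((1 + 3/2) + (-4 + 2)²)² = (5/2 + (-2)²)² = (5/2 + 4)² = (13/2)² = 169/4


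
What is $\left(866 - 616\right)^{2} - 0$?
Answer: $62500$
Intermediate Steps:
$\left(866 - 616\right)^{2} - 0 = 250^{2} + 0 = 62500 + 0 = 62500$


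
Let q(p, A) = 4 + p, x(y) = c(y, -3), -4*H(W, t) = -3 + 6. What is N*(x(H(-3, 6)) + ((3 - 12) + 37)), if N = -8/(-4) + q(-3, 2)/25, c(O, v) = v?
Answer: 51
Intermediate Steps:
H(W, t) = -3/4 (H(W, t) = -(-3 + 6)/4 = -1/4*3 = -3/4)
x(y) = -3
N = 51/25 (N = -8/(-4) + (4 - 3)/25 = -8*(-1/4) + 1*(1/25) = 2 + 1/25 = 51/25 ≈ 2.0400)
N*(x(H(-3, 6)) + ((3 - 12) + 37)) = 51*(-3 + ((3 - 12) + 37))/25 = 51*(-3 + (-9 + 37))/25 = 51*(-3 + 28)/25 = (51/25)*25 = 51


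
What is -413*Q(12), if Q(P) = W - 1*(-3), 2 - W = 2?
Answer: -1239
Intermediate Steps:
W = 0 (W = 2 - 1*2 = 2 - 2 = 0)
Q(P) = 3 (Q(P) = 0 - 1*(-3) = 0 + 3 = 3)
-413*Q(12) = -413*3 = -1239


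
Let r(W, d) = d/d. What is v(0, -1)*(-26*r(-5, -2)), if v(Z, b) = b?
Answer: 26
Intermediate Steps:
r(W, d) = 1
v(0, -1)*(-26*r(-5, -2)) = -(-26) = -1*(-26) = 26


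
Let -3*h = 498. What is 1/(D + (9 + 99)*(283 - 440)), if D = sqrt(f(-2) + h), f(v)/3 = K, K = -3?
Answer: -16956/287506111 - 5*I*sqrt(7)/287506111 ≈ -5.8976e-5 - 4.6012e-8*I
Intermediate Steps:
h = -166 (h = -1/3*498 = -166)
f(v) = -9 (f(v) = 3*(-3) = -9)
D = 5*I*sqrt(7) (D = sqrt(-9 - 166) = sqrt(-175) = 5*I*sqrt(7) ≈ 13.229*I)
1/(D + (9 + 99)*(283 - 440)) = 1/(5*I*sqrt(7) + (9 + 99)*(283 - 440)) = 1/(5*I*sqrt(7) + 108*(-157)) = 1/(5*I*sqrt(7) - 16956) = 1/(-16956 + 5*I*sqrt(7))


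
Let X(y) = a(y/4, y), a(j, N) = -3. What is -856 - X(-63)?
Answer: -853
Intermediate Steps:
X(y) = -3
-856 - X(-63) = -856 - 1*(-3) = -856 + 3 = -853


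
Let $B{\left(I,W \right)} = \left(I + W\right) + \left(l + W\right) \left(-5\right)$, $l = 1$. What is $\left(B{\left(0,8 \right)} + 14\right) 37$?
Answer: $-851$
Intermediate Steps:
$B{\left(I,W \right)} = -5 + I - 4 W$ ($B{\left(I,W \right)} = \left(I + W\right) + \left(1 + W\right) \left(-5\right) = \left(I + W\right) - \left(5 + 5 W\right) = -5 + I - 4 W$)
$\left(B{\left(0,8 \right)} + 14\right) 37 = \left(\left(-5 + 0 - 32\right) + 14\right) 37 = \left(-37 + 14\right) 37 = \left(-23\right) 37 = -851$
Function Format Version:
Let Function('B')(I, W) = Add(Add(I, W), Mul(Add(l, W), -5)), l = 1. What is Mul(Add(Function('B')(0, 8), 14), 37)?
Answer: -851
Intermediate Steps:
Function('B')(I, W) = Add(-5, I, Mul(-4, W)) (Function('B')(I, W) = Add(Add(I, W), Mul(Add(1, W), -5)) = Add(Add(I, W), Add(-5, Mul(-5, W))) = Add(-5, I, Mul(-4, W)))
Mul(Add(Function('B')(0, 8), 14), 37) = Mul(Add(Add(-5, 0, Mul(-4, 8)), 14), 37) = Mul(Add(Add(-5, 0, -32), 14), 37) = Mul(Add(-37, 14), 37) = Mul(-23, 37) = -851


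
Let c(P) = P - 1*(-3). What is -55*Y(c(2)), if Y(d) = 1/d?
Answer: -11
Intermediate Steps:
c(P) = 3 + P (c(P) = P + 3 = 3 + P)
-55*Y(c(2)) = -55/(3 + 2) = -55/5 = -55*⅕ = -11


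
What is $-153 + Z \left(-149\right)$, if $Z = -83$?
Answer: $12214$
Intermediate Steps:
$-153 + Z \left(-149\right) = -153 - -12367 = -153 + 12367 = 12214$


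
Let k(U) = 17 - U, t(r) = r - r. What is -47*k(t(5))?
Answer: -799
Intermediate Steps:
t(r) = 0
-47*k(t(5)) = -47*(17 - 1*0) = -47*(17 + 0) = -47*17 = -799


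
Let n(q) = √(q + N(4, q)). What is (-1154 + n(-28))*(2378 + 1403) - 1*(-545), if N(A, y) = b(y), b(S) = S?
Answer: -4362729 + 7562*I*√14 ≈ -4.3627e+6 + 28294.0*I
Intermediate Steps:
N(A, y) = y
n(q) = √2*√q (n(q) = √(q + q) = √(2*q) = √2*√q)
(-1154 + n(-28))*(2378 + 1403) - 1*(-545) = (-1154 + √2*√(-28))*(2378 + 1403) - 1*(-545) = (-1154 + √2*(2*I*√7))*3781 + 545 = (-1154 + 2*I*√14)*3781 + 545 = (-4363274 + 7562*I*√14) + 545 = -4362729 + 7562*I*√14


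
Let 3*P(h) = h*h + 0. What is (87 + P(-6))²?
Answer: 9801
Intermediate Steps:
P(h) = h²/3 (P(h) = (h*h + 0)/3 = (h² + 0)/3 = h²/3)
(87 + P(-6))² = (87 + (⅓)*(-6)²)² = (87 + (⅓)*36)² = (87 + 12)² = 99² = 9801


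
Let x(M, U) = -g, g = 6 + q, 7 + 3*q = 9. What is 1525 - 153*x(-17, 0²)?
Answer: 2545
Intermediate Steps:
q = ⅔ (q = -7/3 + (⅓)*9 = -7/3 + 3 = ⅔ ≈ 0.66667)
g = 20/3 (g = 6 + ⅔ = 20/3 ≈ 6.6667)
x(M, U) = -20/3 (x(M, U) = -1*20/3 = -20/3)
1525 - 153*x(-17, 0²) = 1525 - 153*(-20)/3 = 1525 - 1*(-1020) = 1525 + 1020 = 2545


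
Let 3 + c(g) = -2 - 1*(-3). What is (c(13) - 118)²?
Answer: 14400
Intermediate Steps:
c(g) = -2 (c(g) = -3 + (-2 - 1*(-3)) = -3 + (-2 + 3) = -3 + 1 = -2)
(c(13) - 118)² = (-2 - 118)² = (-120)² = 14400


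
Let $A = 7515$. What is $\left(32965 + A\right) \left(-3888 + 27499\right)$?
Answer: $955773280$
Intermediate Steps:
$\left(32965 + A\right) \left(-3888 + 27499\right) = \left(32965 + 7515\right) \left(-3888 + 27499\right) = 40480 \cdot 23611 = 955773280$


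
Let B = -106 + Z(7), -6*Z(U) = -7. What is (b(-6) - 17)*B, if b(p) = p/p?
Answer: 5032/3 ≈ 1677.3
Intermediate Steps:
b(p) = 1
Z(U) = 7/6 (Z(U) = -⅙*(-7) = 7/6)
B = -629/6 (B = -106 + 7/6 = -629/6 ≈ -104.83)
(b(-6) - 17)*B = (1 - 17)*(-629/6) = -16*(-629/6) = 5032/3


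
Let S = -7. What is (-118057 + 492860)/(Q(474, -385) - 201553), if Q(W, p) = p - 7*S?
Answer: -374803/201889 ≈ -1.8565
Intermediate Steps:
Q(W, p) = 49 + p (Q(W, p) = p - 7*(-7) = p + 49 = 49 + p)
(-118057 + 492860)/(Q(474, -385) - 201553) = (-118057 + 492860)/((49 - 385) - 201553) = 374803/(-336 - 201553) = 374803/(-201889) = 374803*(-1/201889) = -374803/201889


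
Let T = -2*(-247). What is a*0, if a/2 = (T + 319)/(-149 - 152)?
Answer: 0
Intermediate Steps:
T = 494
a = -1626/301 (a = 2*((494 + 319)/(-149 - 152)) = 2*(813/(-301)) = 2*(813*(-1/301)) = 2*(-813/301) = -1626/301 ≈ -5.4020)
a*0 = -1626/301*0 = 0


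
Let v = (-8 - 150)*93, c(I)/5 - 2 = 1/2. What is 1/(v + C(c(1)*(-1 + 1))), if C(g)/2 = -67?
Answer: -1/14828 ≈ -6.7440e-5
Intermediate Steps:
c(I) = 25/2 (c(I) = 10 + 5/2 = 25/2)
C(g) = -134 (C(g) = 2*(-67) = -134)
v = -14694 (v = -158*93 = -14694)
1/(v + C(c(1)*(-1 + 1))) = 1/(-14694 - 134) = 1/(-14828) = -1/14828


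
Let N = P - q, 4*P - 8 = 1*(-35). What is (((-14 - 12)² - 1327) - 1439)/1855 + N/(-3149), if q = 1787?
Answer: -2603203/4673116 ≈ -0.55706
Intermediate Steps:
P = -27/4 (P = 2 + (1*(-35))/4 = 2 + (¼)*(-35) = 2 - 35/4 = -27/4 ≈ -6.7500)
N = -7175/4 (N = -27/4 - 1*1787 = -27/4 - 1787 = -7175/4 ≈ -1793.8)
(((-14 - 12)² - 1327) - 1439)/1855 + N/(-3149) = (((-14 - 12)² - 1327) - 1439)/1855 - 7175/4/(-3149) = (((-26)² - 1327) - 1439)*(1/1855) - 7175/4*(-1/3149) = ((676 - 1327) - 1439)*(1/1855) + 7175/12596 = (-651 - 1439)*(1/1855) + 7175/12596 = -2090*1/1855 + 7175/12596 = -418/371 + 7175/12596 = -2603203/4673116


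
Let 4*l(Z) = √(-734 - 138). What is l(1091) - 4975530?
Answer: -4975530 + I*√218/2 ≈ -4.9755e+6 + 7.3824*I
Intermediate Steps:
l(Z) = I*√218/2 (l(Z) = √(-734 - 138)/4 = √(-872)/4 = (2*I*√218)/4 = I*√218/2)
l(1091) - 4975530 = I*√218/2 - 4975530 = -4975530 + I*√218/2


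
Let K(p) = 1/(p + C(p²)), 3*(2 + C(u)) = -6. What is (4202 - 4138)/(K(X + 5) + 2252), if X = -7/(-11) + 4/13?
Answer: 17792/626199 ≈ 0.028413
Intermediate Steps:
C(u) = -4 (C(u) = -2 + (⅓)*(-6) = -2 - 2 = -4)
X = 135/143 (X = -7*(-1/11) + 4*(1/13) = 7/11 + 4/13 = 135/143 ≈ 0.94406)
K(p) = 1/(-4 + p) (K(p) = 1/(p - 4) = 1/(-4 + p))
(4202 - 4138)/(K(X + 5) + 2252) = (4202 - 4138)/(1/(-4 + (135/143 + 5)) + 2252) = 64/(1/(-4 + 850/143) + 2252) = 64/(1/(278/143) + 2252) = 64/(143/278 + 2252) = 64/(626199/278) = 64*(278/626199) = 17792/626199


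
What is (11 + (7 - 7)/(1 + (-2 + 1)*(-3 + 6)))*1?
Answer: 11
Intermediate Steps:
(11 + (7 - 7)/(1 + (-2 + 1)*(-3 + 6)))*1 = (11 + 0/(1 - 1*3))*1 = (11 + 0/(1 - 3))*1 = (11 + 0/(-2))*1 = (11 + 0*(-1/2))*1 = (11 + 0)*1 = 11*1 = 11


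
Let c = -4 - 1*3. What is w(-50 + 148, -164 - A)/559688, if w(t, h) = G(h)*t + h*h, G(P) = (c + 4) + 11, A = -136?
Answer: 196/69961 ≈ 0.0028016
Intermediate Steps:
c = -7 (c = -4 - 3 = -7)
G(P) = 8 (G(P) = (-7 + 4) + 11 = -3 + 11 = 8)
w(t, h) = h**2 + 8*t (w(t, h) = 8*t + h*h = 8*t + h**2 = h**2 + 8*t)
w(-50 + 148, -164 - A)/559688 = ((-164 - 1*(-136))**2 + 8*(-50 + 148))/559688 = ((-164 + 136)**2 + 8*98)*(1/559688) = ((-28)**2 + 784)*(1/559688) = (784 + 784)*(1/559688) = 1568*(1/559688) = 196/69961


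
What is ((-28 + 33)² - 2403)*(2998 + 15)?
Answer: -7164914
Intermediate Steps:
((-28 + 33)² - 2403)*(2998 + 15) = (5² - 2403)*3013 = (25 - 2403)*3013 = -2378*3013 = -7164914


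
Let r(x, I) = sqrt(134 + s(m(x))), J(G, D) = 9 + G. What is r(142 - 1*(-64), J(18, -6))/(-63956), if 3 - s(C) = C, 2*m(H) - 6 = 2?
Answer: -sqrt(133)/63956 ≈ -0.00018032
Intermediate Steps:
m(H) = 4 (m(H) = 3 + (1/2)*2 = 3 + 1 = 4)
s(C) = 3 - C
r(x, I) = sqrt(133) (r(x, I) = sqrt(134 + (3 - 1*4)) = sqrt(134 + (3 - 4)) = sqrt(134 - 1) = sqrt(133))
r(142 - 1*(-64), J(18, -6))/(-63956) = sqrt(133)/(-63956) = sqrt(133)*(-1/63956) = -sqrt(133)/63956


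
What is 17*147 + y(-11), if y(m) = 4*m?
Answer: 2455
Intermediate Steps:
17*147 + y(-11) = 17*147 + 4*(-11) = 2499 - 44 = 2455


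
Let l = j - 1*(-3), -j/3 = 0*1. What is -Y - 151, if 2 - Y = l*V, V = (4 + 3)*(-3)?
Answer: -216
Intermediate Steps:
j = 0 (j = -0 = -3*0 = 0)
l = 3 (l = 0 - 1*(-3) = 0 + 3 = 3)
V = -21 (V = 7*(-3) = -21)
Y = 65 (Y = 2 - 3*(-21) = 2 - 1*(-63) = 2 + 63 = 65)
-Y - 151 = -1*65 - 151 = -65 - 151 = -216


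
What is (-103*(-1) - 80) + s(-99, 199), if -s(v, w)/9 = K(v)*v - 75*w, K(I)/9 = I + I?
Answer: -1453414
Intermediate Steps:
K(I) = 18*I (K(I) = 9*(I + I) = 9*(2*I) = 18*I)
s(v, w) = -162*v² + 675*w (s(v, w) = -9*((18*v)*v - 75*w) = -9*(18*v² - 75*w) = -9*(-75*w + 18*v²) = -162*v² + 675*w)
(-103*(-1) - 80) + s(-99, 199) = (-103*(-1) - 80) + (-162*(-99)² + 675*199) = (103 - 80) + (-162*9801 + 134325) = 23 + (-1587762 + 134325) = 23 - 1453437 = -1453414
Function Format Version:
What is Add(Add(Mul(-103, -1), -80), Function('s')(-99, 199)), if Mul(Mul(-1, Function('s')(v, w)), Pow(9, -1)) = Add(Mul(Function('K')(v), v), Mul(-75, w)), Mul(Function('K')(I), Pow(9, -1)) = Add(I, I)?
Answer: -1453414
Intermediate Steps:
Function('K')(I) = Mul(18, I) (Function('K')(I) = Mul(9, Add(I, I)) = Mul(9, Mul(2, I)) = Mul(18, I))
Function('s')(v, w) = Add(Mul(-162, Pow(v, 2)), Mul(675, w)) (Function('s')(v, w) = Mul(-9, Add(Mul(Mul(18, v), v), Mul(-75, w))) = Mul(-9, Add(Mul(18, Pow(v, 2)), Mul(-75, w))) = Mul(-9, Add(Mul(-75, w), Mul(18, Pow(v, 2)))) = Add(Mul(-162, Pow(v, 2)), Mul(675, w)))
Add(Add(Mul(-103, -1), -80), Function('s')(-99, 199)) = Add(Add(Mul(-103, -1), -80), Add(Mul(-162, Pow(-99, 2)), Mul(675, 199))) = Add(Add(103, -80), Add(Mul(-162, 9801), 134325)) = Add(23, Add(-1587762, 134325)) = Add(23, -1453437) = -1453414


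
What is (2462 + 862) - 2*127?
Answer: 3070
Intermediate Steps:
(2462 + 862) - 2*127 = 3324 - 254 = 3070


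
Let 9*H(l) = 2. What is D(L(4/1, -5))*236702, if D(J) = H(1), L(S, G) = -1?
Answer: 473404/9 ≈ 52600.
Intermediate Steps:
H(l) = 2/9 (H(l) = (⅑)*2 = 2/9)
D(J) = 2/9
D(L(4/1, -5))*236702 = (2/9)*236702 = 473404/9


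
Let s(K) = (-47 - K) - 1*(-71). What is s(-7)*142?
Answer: 4402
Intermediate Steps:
s(K) = 24 - K (s(K) = (-47 - K) + 71 = 24 - K)
s(-7)*142 = (24 - 1*(-7))*142 = (24 + 7)*142 = 31*142 = 4402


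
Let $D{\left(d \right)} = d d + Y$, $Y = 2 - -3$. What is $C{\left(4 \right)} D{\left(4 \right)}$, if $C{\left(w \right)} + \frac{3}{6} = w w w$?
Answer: $\frac{2667}{2} \approx 1333.5$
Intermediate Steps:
$C{\left(w \right)} = - \frac{1}{2} + w^{3}$ ($C{\left(w \right)} = - \frac{1}{2} + w w w = - \frac{1}{2} + w^{2} w = - \frac{1}{2} + w^{3}$)
$Y = 5$ ($Y = 2 + 3 = 5$)
$D{\left(d \right)} = 5 + d^{2}$ ($D{\left(d \right)} = d d + 5 = d^{2} + 5 = 5 + d^{2}$)
$C{\left(4 \right)} D{\left(4 \right)} = \left(- \frac{1}{2} + 4^{3}\right) \left(5 + 4^{2}\right) = \left(- \frac{1}{2} + 64\right) \left(5 + 16\right) = \frac{127}{2} \cdot 21 = \frac{2667}{2}$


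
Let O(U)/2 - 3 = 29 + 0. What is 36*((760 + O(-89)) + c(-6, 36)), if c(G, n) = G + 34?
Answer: 30672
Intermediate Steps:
c(G, n) = 34 + G
O(U) = 64 (O(U) = 6 + 2*(29 + 0) = 6 + 2*29 = 6 + 58 = 64)
36*((760 + O(-89)) + c(-6, 36)) = 36*((760 + 64) + (34 - 6)) = 36*(824 + 28) = 36*852 = 30672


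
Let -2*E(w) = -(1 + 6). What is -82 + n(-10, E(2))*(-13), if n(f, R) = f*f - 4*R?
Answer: -1200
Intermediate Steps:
E(w) = 7/2 (E(w) = -(-1)*(1 + 6)/2 = -(-1)*7/2 = -½*(-7) = 7/2)
n(f, R) = f² - 4*R
-82 + n(-10, E(2))*(-13) = -82 + ((-10)² - 4*7/2)*(-13) = -82 + (100 - 14)*(-13) = -82 + 86*(-13) = -82 - 1118 = -1200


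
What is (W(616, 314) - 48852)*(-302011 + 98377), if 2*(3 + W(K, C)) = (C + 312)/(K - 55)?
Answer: 1860355560276/187 ≈ 9.9484e+9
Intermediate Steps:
W(K, C) = -3 + (312 + C)/(2*(-55 + K)) (W(K, C) = -3 + ((C + 312)/(K - 55))/2 = -3 + ((312 + C)/(-55 + K))/2 = -3 + (312 + C)/(2*(-55 + K)))
(W(616, 314) - 48852)*(-302011 + 98377) = ((642 + 314 - 6*616)/(2*(-55 + 616)) - 48852)*(-302011 + 98377) = ((½)*(642 + 314 - 3696)/561 - 48852)*(-203634) = ((½)*(1/561)*(-2740) - 48852)*(-203634) = (-1370/561 - 48852)*(-203634) = -27407342/561*(-203634) = 1860355560276/187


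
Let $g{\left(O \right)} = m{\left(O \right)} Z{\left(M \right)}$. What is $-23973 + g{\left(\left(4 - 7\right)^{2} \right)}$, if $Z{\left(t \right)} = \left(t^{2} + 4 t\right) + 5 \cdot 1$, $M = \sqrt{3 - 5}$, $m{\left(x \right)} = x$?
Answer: $-23946 + 36 i \sqrt{2} \approx -23946.0 + 50.912 i$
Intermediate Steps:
$M = i \sqrt{2}$ ($M = \sqrt{-2} = i \sqrt{2} \approx 1.4142 i$)
$Z{\left(t \right)} = 5 + t^{2} + 4 t$ ($Z{\left(t \right)} = \left(t^{2} + 4 t\right) + 5 = 5 + t^{2} + 4 t$)
$g{\left(O \right)} = O \left(3 + 4 i \sqrt{2}\right)$ ($g{\left(O \right)} = O \left(5 + \left(i \sqrt{2}\right)^{2} + 4 i \sqrt{2}\right) = O \left(5 - 2 + 4 i \sqrt{2}\right) = O \left(3 + 4 i \sqrt{2}\right)$)
$-23973 + g{\left(\left(4 - 7\right)^{2} \right)} = -23973 + \left(4 - 7\right)^{2} \left(3 + 4 i \sqrt{2}\right) = -23973 + \left(-3\right)^{2} \left(3 + 4 i \sqrt{2}\right) = -23973 + 9 \left(3 + 4 i \sqrt{2}\right) = -23973 + \left(27 + 36 i \sqrt{2}\right) = -23946 + 36 i \sqrt{2}$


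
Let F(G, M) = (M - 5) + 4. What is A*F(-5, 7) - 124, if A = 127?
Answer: 638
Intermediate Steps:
F(G, M) = -1 + M (F(G, M) = (-5 + M) + 4 = -1 + M)
A*F(-5, 7) - 124 = 127*(-1 + 7) - 124 = 127*6 - 124 = 762 - 124 = 638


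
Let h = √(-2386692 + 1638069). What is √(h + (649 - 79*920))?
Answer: √(-72031 + I*√748623) ≈ 1.612 + 268.39*I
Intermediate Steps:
h = I*√748623 (h = √(-748623) = I*√748623 ≈ 865.23*I)
√(h + (649 - 79*920)) = √(I*√748623 + (649 - 79*920)) = √(I*√748623 + (649 - 72680)) = √(I*√748623 - 72031) = √(-72031 + I*√748623)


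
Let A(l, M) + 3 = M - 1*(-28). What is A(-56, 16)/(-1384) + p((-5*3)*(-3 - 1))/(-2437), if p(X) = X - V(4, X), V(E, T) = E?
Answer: -177421/3372808 ≈ -0.052603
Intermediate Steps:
A(l, M) = 25 + M (A(l, M) = -3 + (M - 1*(-28)) = -3 + (M + 28) = -3 + (28 + M) = 25 + M)
p(X) = -4 + X (p(X) = X - 1*4 = X - 4 = -4 + X)
A(-56, 16)/(-1384) + p((-5*3)*(-3 - 1))/(-2437) = (25 + 16)/(-1384) + (-4 + (-5*3)*(-3 - 1))/(-2437) = 41*(-1/1384) + (-4 - 15*(-4))*(-1/2437) = -41/1384 + (-4 + 60)*(-1/2437) = -41/1384 + 56*(-1/2437) = -41/1384 - 56/2437 = -177421/3372808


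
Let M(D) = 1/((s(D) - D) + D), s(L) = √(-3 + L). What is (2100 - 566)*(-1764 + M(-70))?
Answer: -2705976 - 1534*I*√73/73 ≈ -2.706e+6 - 179.54*I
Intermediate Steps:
M(D) = (-3 + D)^(-½) (M(D) = 1/((√(-3 + D) - D) + D) = 1/(√(-3 + D)) = (-3 + D)^(-½))
(2100 - 566)*(-1764 + M(-70)) = (2100 - 566)*(-1764 + (-3 - 70)^(-½)) = 1534*(-1764 + (-73)^(-½)) = 1534*(-1764 - I*√73/73) = -2705976 - 1534*I*√73/73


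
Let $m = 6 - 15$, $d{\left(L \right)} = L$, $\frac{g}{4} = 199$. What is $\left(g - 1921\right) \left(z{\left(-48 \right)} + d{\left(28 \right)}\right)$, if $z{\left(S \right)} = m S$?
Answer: $-517500$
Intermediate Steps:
$g = 796$ ($g = 4 \cdot 199 = 796$)
$m = -9$ ($m = 6 - 15 = -9$)
$z{\left(S \right)} = - 9 S$
$\left(g - 1921\right) \left(z{\left(-48 \right)} + d{\left(28 \right)}\right) = \left(796 - 1921\right) \left(\left(-9\right) \left(-48\right) + 28\right) = - 1125 \left(432 + 28\right) = \left(-1125\right) 460 = -517500$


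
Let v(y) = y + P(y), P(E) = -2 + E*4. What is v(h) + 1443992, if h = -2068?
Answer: 1433650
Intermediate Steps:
P(E) = -2 + 4*E
v(y) = -2 + 5*y (v(y) = y + (-2 + 4*y) = -2 + 5*y)
v(h) + 1443992 = (-2 + 5*(-2068)) + 1443992 = (-2 - 10340) + 1443992 = -10342 + 1443992 = 1433650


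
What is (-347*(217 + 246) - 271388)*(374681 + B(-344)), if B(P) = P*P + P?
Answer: -212858876977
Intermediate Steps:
B(P) = P + P**2 (B(P) = P**2 + P = P + P**2)
(-347*(217 + 246) - 271388)*(374681 + B(-344)) = (-347*(217 + 246) - 271388)*(374681 - 344*(1 - 344)) = (-347*463 - 271388)*(374681 - 344*(-343)) = (-160661 - 271388)*(374681 + 117992) = -432049*492673 = -212858876977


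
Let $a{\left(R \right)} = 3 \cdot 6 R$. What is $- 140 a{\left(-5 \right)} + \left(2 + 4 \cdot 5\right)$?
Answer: $12622$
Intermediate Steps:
$a{\left(R \right)} = 18 R$
$- 140 a{\left(-5 \right)} + \left(2 + 4 \cdot 5\right) = - 140 \cdot 18 \left(-5\right) + \left(2 + 4 \cdot 5\right) = \left(-140\right) \left(-90\right) + \left(2 + 20\right) = 12600 + 22 = 12622$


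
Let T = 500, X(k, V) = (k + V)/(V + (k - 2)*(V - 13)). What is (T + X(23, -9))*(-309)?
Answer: -24255058/157 ≈ -1.5449e+5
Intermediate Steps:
X(k, V) = (V + k)/(V + (-13 + V)*(-2 + k)) (X(k, V) = (V + k)/(V + (-2 + k)*(-13 + V)) = (V + k)/(V + (-13 + V)*(-2 + k)))
(T + X(23, -9))*(-309) = (500 + (-9 + 23)/(26 - 1*(-9) - 13*23 - 9*23))*(-309) = (500 + 14/(26 + 9 - 299 - 207))*(-309) = (500 + 14/(-471))*(-309) = (500 - 1/471*14)*(-309) = (500 - 14/471)*(-309) = (235486/471)*(-309) = -24255058/157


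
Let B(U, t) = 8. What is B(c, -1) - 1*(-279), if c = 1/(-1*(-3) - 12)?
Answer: 287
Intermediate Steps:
c = -⅑ (c = 1/(3 - 12) = 1/(-9) = -⅑ ≈ -0.11111)
B(c, -1) - 1*(-279) = 8 - 1*(-279) = 8 + 279 = 287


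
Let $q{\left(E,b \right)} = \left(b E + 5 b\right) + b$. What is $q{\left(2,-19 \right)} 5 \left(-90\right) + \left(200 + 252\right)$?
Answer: $68852$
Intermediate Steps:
$q{\left(E,b \right)} = 6 b + E b$ ($q{\left(E,b \right)} = \left(E b + 5 b\right) + b = \left(5 b + E b\right) + b = 6 b + E b$)
$q{\left(2,-19 \right)} 5 \left(-90\right) + \left(200 + 252\right) = - 19 \left(6 + 2\right) 5 \left(-90\right) + \left(200 + 252\right) = \left(-19\right) 8 \left(-450\right) + 452 = \left(-152\right) \left(-450\right) + 452 = 68400 + 452 = 68852$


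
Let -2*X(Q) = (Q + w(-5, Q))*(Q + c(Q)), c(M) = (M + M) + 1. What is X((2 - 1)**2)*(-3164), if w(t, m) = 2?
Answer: 18984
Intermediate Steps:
c(M) = 1 + 2*M (c(M) = 2*M + 1 = 1 + 2*M)
X(Q) = -(1 + 3*Q)*(2 + Q)/2 (X(Q) = -(Q + 2)*(Q + (1 + 2*Q))/2 = -(2 + Q)*(1 + 3*Q)/2 = -(1 + 3*Q)*(2 + Q)/2)
X((2 - 1)**2)*(-3164) = (-1 - 7*(2 - 1)**2/2 - 3*(2 - 1)**4/2)*(-3164) = (-1 - 7/2*1**2 - 3*(1**2)**2/2)*(-3164) = (-1 - 7/2*1 - 3/2*1**2)*(-3164) = (-1 - 7/2 - 3/2*1)*(-3164) = (-1 - 7/2 - 3/2)*(-3164) = -6*(-3164) = 18984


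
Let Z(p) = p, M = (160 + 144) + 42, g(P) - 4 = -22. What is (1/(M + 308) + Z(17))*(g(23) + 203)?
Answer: 2057015/654 ≈ 3145.3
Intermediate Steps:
g(P) = -18 (g(P) = 4 - 22 = -18)
M = 346 (M = 304 + 42 = 346)
(1/(M + 308) + Z(17))*(g(23) + 203) = (1/(346 + 308) + 17)*(-18 + 203) = (1/654 + 17)*185 = (11119/654)*185 = 2057015/654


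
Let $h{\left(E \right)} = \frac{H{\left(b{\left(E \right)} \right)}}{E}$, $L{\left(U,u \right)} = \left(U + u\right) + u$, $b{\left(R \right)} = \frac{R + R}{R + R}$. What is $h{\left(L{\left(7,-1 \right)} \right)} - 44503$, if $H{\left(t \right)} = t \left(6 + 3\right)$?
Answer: $- \frac{222506}{5} \approx -44501.0$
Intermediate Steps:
$b{\left(R \right)} = 1$ ($b{\left(R \right)} = \frac{2 R}{2 R} = 2 R \frac{1}{2 R} = 1$)
$L{\left(U,u \right)} = U + 2 u$
$H{\left(t \right)} = 9 t$ ($H{\left(t \right)} = t 9 = 9 t$)
$h{\left(E \right)} = \frac{9}{E}$ ($h{\left(E \right)} = \frac{9 \cdot 1}{E} = \frac{9}{E}$)
$h{\left(L{\left(7,-1 \right)} \right)} - 44503 = \frac{9}{7 + 2 \left(-1\right)} - 44503 = \frac{9}{7 - 2} - 44503 = \frac{9}{5} - 44503 = - \frac{222506}{5}$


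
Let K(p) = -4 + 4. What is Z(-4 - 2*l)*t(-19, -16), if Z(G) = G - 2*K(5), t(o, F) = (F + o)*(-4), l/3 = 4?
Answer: -3920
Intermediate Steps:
l = 12 (l = 3*4 = 12)
K(p) = 0
t(o, F) = -4*F - 4*o
Z(G) = G (Z(G) = G - 2*0 = G + 0 = G)
Z(-4 - 2*l)*t(-19, -16) = (-4 - 2*12)*(-4*(-16) - 4*(-19)) = (-4 - 24)*(64 + 76) = -28*140 = -3920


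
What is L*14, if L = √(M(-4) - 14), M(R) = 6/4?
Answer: 35*I*√2 ≈ 49.497*I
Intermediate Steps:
M(R) = 3/2 (M(R) = 6*(¼) = 3/2)
L = 5*I*√2/2 (L = √(3/2 - 14) = √(-25/2) = 5*I*√2/2 ≈ 3.5355*I)
L*14 = (5*I*√2/2)*14 = 35*I*√2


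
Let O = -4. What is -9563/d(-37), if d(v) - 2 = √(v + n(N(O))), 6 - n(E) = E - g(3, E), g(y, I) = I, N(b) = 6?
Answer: -19126/35 + 9563*I*√31/35 ≈ -546.46 + 1521.3*I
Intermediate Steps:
n(E) = 6 (n(E) = 6 - (E - E) = 6 - 1*0 = 6 + 0 = 6)
d(v) = 2 + √(6 + v) (d(v) = 2 + √(v + 6) = 2 + √(6 + v))
-9563/d(-37) = -9563/(2 + √(6 - 37)) = -9563/(2 + √(-31)) = -9563/(2 + I*√31)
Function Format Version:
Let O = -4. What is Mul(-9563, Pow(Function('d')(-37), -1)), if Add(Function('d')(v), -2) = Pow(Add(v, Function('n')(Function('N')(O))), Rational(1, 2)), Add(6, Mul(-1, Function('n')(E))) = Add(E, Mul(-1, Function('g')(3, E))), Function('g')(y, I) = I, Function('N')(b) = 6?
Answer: Add(Rational(-19126, 35), Mul(Rational(9563, 35), I, Pow(31, Rational(1, 2)))) ≈ Add(-546.46, Mul(1521.3, I))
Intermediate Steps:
Function('n')(E) = 6 (Function('n')(E) = Add(6, Mul(-1, Add(E, Mul(-1, E)))) = Add(6, Mul(-1, 0)) = Add(6, 0) = 6)
Function('d')(v) = Add(2, Pow(Add(6, v), Rational(1, 2))) (Function('d')(v) = Add(2, Pow(Add(v, 6), Rational(1, 2))) = Add(2, Pow(Add(6, v), Rational(1, 2))))
Mul(-9563, Pow(Function('d')(-37), -1)) = Mul(-9563, Pow(Add(2, Pow(Add(6, -37), Rational(1, 2))), -1)) = Mul(-9563, Pow(Add(2, Pow(-31, Rational(1, 2))), -1)) = Mul(-9563, Pow(Add(2, Mul(I, Pow(31, Rational(1, 2)))), -1))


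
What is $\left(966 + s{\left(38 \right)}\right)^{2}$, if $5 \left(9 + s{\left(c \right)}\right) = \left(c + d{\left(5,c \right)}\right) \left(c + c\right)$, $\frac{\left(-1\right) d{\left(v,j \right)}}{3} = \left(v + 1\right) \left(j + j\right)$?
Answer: $370909081$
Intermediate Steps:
$d{\left(v,j \right)} = - 6 j \left(1 + v\right)$ ($d{\left(v,j \right)} = - 3 \left(v + 1\right) \left(j + j\right) = - 3 \left(1 + v\right) 2 j = - 3 \cdot 2 j \left(1 + v\right) = - 6 j \left(1 + v\right)$)
$s{\left(c \right)} = -9 - 14 c^{2}$ ($s{\left(c \right)} = -9 + \frac{\left(c - 6 c \left(1 + 5\right)\right) \left(c + c\right)}{5} = -9 + \frac{\left(c - 6 c 6\right) 2 c}{5} = -9 + \frac{\left(c - 36 c\right) 2 c}{5} = -9 + \frac{- 35 c 2 c}{5} = -9 + \frac{\left(-70\right) c^{2}}{5} = -9 - 14 c^{2}$)
$\left(966 + s{\left(38 \right)}\right)^{2} = \left(966 - \left(9 + 14 \cdot 38^{2}\right)\right)^{2} = \left(966 - 20225\right)^{2} = \left(-19259\right)^{2} = 370909081$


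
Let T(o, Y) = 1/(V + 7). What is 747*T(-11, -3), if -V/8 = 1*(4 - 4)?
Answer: 747/7 ≈ 106.71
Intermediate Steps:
V = 0 (V = -8*(4 - 4) = -8*0 = 0)
T(o, Y) = ⅐ (T(o, Y) = 1/(0 + 7) = 1/7 = ⅐)
747*T(-11, -3) = 747*(⅐) = 747/7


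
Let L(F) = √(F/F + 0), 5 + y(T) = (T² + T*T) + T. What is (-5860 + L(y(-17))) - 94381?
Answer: -100240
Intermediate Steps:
y(T) = -5 + T + 2*T² (y(T) = -5 + ((T² + T*T) + T) = -5 + ((T² + T²) + T) = -5 + (2*T² + T) = -5 + (T + 2*T²) = -5 + T + 2*T²)
L(F) = 1 (L(F) = √(1 + 0) = √1 = 1)
(-5860 + L(y(-17))) - 94381 = (-5860 + 1) - 94381 = -5859 - 94381 = -100240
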